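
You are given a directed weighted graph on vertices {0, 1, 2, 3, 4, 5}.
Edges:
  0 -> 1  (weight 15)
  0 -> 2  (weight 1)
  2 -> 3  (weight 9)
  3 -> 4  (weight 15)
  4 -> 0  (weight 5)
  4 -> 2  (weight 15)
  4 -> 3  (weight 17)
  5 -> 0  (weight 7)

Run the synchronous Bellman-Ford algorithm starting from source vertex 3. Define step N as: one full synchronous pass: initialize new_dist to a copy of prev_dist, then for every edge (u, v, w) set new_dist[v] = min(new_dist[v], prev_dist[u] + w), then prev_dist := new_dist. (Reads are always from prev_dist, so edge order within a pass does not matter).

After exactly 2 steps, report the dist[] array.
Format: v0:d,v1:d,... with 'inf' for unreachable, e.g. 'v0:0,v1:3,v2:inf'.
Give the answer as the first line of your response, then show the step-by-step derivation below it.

v0:20,v1:inf,v2:30,v3:0,v4:15,v5:inf

step 1: dist = v0:inf,v1:inf,v2:inf,v3:0,v4:15,v5:inf
step 2: dist = v0:20,v1:inf,v2:30,v3:0,v4:15,v5:inf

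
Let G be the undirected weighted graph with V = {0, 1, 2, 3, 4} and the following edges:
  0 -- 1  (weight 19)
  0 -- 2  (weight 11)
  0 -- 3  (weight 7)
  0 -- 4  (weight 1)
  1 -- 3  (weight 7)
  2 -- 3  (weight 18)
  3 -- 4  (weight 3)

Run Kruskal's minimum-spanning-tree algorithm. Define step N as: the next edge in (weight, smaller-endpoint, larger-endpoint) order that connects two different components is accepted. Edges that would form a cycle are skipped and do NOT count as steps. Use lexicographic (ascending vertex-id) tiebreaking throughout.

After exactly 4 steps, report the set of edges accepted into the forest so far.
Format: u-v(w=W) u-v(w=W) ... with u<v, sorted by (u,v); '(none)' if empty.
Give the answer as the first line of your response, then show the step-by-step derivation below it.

0-2(w=11) 0-4(w=1) 1-3(w=7) 3-4(w=3)

step 1: add edge 0-4 (w=1); MST = {0-4(w=1)}
step 2: add edge 3-4 (w=3); MST = {0-4(w=1) 3-4(w=3)}
step 3: add edge 1-3 (w=7); MST = {0-4(w=1) 1-3(w=7) 3-4(w=3)}
step 4: add edge 0-2 (w=11); MST = {0-2(w=11) 0-4(w=1) 1-3(w=7) 3-4(w=3)}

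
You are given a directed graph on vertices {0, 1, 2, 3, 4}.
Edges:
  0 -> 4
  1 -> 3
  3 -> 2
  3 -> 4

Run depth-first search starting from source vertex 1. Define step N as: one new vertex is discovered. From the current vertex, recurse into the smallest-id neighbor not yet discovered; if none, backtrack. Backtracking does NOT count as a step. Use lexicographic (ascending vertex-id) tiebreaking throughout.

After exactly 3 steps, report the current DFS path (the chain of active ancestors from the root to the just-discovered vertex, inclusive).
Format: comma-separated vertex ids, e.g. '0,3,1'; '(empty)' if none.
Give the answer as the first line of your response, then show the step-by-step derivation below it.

1,3,2

step 1: discover 1; path=1; order=1
step 2: discover 3; path=1>3; order=1,3
step 3: discover 2; path=1>3>2; order=1,3,2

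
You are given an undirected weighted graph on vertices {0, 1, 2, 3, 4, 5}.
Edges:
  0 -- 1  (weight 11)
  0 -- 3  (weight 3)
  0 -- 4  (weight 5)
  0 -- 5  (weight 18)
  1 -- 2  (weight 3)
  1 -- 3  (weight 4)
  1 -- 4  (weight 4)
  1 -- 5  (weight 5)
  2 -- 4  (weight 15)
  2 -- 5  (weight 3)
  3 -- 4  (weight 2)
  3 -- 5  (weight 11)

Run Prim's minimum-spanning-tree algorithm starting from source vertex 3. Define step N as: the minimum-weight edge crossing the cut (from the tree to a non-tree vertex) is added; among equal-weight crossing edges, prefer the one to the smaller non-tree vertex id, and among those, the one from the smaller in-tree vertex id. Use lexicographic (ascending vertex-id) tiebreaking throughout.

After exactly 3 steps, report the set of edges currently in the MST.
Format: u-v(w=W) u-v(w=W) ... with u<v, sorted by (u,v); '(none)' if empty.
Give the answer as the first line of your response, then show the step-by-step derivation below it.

0-3(w=3) 1-3(w=4) 3-4(w=2)

step 1: add edge 3-4 (w=2); MST = {3-4(w=2)}
step 2: add edge 0-3 (w=3); MST = {0-3(w=3) 3-4(w=2)}
step 3: add edge 1-3 (w=4); MST = {0-3(w=3) 1-3(w=4) 3-4(w=2)}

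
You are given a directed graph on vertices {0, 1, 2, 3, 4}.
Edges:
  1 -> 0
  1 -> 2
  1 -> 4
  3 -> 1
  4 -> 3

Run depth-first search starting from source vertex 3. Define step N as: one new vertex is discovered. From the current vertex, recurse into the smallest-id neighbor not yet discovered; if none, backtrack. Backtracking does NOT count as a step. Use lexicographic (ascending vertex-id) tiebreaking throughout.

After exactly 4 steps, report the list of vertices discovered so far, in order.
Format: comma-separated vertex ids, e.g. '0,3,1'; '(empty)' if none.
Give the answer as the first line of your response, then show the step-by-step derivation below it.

3,1,0,2

step 1: discover 3; path=3; order=3
step 2: discover 1; path=3>1; order=3,1
step 3: discover 0; path=3>1>0; order=3,1,0
step 4: discover 2; path=3>1>2; order=3,1,0,2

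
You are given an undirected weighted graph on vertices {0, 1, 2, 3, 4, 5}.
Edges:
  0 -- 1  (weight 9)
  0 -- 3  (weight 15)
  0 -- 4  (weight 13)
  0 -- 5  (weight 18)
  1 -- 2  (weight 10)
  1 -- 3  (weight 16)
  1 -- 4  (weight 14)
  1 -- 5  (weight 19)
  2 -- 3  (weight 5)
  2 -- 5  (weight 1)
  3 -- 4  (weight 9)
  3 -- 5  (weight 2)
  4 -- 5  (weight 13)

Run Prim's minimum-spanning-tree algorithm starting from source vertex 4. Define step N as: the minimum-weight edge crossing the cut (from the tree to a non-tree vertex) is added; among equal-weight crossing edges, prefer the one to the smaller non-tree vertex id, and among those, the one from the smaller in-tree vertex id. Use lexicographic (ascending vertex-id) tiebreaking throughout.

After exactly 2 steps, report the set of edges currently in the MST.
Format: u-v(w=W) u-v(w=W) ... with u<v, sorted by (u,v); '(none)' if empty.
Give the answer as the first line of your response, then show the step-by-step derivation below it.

3-4(w=9) 3-5(w=2)

step 1: add edge 3-4 (w=9); MST = {3-4(w=9)}
step 2: add edge 3-5 (w=2); MST = {3-4(w=9) 3-5(w=2)}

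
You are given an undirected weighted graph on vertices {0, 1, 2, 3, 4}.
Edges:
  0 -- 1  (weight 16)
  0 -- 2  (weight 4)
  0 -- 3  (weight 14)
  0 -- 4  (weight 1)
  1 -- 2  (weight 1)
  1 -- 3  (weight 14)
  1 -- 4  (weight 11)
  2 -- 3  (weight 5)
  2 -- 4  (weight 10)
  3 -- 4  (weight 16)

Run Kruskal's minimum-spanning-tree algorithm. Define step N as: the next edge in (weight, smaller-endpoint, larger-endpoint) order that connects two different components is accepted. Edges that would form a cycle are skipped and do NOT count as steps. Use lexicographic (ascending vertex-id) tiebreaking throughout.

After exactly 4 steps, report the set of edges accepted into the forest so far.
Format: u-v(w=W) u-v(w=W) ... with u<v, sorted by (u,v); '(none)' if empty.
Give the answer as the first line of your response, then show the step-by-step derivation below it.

0-2(w=4) 0-4(w=1) 1-2(w=1) 2-3(w=5)

step 1: add edge 0-4 (w=1); MST = {0-4(w=1)}
step 2: add edge 1-2 (w=1); MST = {0-4(w=1) 1-2(w=1)}
step 3: add edge 0-2 (w=4); MST = {0-2(w=4) 0-4(w=1) 1-2(w=1)}
step 4: add edge 2-3 (w=5); MST = {0-2(w=4) 0-4(w=1) 1-2(w=1) 2-3(w=5)}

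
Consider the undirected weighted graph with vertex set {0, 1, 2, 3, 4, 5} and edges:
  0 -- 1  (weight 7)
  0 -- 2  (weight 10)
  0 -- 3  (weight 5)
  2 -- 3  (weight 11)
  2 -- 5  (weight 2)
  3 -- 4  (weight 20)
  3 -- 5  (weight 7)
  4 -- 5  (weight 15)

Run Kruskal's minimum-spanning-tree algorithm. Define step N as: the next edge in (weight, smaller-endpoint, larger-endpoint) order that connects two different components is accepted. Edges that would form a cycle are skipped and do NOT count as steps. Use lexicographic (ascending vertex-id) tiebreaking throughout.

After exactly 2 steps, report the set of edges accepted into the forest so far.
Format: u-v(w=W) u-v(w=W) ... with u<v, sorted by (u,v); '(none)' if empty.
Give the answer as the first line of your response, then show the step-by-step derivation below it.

0-3(w=5) 2-5(w=2)

step 1: add edge 2-5 (w=2); MST = {2-5(w=2)}
step 2: add edge 0-3 (w=5); MST = {0-3(w=5) 2-5(w=2)}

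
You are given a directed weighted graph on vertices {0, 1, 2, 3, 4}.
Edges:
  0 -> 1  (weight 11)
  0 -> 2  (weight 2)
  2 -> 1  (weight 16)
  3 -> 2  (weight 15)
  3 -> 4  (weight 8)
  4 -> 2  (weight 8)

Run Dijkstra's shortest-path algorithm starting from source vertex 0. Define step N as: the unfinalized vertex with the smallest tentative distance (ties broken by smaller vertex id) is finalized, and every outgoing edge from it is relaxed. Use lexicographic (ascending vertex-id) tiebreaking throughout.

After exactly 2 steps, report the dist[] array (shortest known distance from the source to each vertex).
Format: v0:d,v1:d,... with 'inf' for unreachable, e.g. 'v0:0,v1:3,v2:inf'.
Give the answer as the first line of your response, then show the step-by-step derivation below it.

v0:0,v1:11,v2:2,v3:inf,v4:inf

step 1: dist = v0:0,v1:11,v2:2,v3:inf,v4:inf
step 2: dist = v0:0,v1:11,v2:2,v3:inf,v4:inf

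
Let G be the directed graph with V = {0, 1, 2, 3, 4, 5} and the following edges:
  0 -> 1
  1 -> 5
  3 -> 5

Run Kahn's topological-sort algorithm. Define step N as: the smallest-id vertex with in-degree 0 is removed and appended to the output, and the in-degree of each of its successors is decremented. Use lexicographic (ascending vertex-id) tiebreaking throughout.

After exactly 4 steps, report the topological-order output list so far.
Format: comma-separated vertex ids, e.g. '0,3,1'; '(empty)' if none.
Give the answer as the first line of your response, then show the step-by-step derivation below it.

0,1,2,3

step 1: output 0; order=[0]; indeg=(0,0,0,0,0,2)
step 2: output 1; order=[0,1]; indeg=(0,0,0,0,0,1)
step 3: output 2; order=[0,1,2]; indeg=(0,0,0,0,0,1)
step 4: output 3; order=[0,1,2,3]; indeg=(0,0,0,0,0,0)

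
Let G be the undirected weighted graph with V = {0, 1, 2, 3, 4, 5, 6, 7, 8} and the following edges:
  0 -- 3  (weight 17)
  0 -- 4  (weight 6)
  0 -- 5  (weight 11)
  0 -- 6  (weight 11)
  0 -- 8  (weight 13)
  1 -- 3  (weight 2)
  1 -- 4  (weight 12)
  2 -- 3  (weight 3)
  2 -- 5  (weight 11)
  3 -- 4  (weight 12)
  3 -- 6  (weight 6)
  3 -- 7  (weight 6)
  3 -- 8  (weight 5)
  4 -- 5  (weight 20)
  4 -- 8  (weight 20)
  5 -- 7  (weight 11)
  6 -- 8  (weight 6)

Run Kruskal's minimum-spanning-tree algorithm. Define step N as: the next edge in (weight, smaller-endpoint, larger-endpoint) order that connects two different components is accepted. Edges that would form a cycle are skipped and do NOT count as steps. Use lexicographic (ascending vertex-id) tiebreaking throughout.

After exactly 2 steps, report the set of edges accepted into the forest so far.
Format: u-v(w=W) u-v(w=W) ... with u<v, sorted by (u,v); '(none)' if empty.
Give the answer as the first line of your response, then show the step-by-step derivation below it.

1-3(w=2) 2-3(w=3)

step 1: add edge 1-3 (w=2); MST = {1-3(w=2)}
step 2: add edge 2-3 (w=3); MST = {1-3(w=2) 2-3(w=3)}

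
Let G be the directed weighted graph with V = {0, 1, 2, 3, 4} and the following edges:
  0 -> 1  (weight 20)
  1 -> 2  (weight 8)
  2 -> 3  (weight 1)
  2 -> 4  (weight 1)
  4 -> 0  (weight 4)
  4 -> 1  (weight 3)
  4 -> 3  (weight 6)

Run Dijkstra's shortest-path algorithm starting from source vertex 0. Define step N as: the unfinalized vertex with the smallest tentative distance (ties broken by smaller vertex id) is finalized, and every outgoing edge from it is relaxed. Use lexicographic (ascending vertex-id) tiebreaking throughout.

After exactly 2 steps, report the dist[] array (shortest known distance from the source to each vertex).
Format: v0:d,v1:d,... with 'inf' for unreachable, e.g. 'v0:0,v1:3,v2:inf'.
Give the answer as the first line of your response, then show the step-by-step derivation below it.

v0:0,v1:20,v2:28,v3:inf,v4:inf

step 1: dist = v0:0,v1:20,v2:inf,v3:inf,v4:inf
step 2: dist = v0:0,v1:20,v2:28,v3:inf,v4:inf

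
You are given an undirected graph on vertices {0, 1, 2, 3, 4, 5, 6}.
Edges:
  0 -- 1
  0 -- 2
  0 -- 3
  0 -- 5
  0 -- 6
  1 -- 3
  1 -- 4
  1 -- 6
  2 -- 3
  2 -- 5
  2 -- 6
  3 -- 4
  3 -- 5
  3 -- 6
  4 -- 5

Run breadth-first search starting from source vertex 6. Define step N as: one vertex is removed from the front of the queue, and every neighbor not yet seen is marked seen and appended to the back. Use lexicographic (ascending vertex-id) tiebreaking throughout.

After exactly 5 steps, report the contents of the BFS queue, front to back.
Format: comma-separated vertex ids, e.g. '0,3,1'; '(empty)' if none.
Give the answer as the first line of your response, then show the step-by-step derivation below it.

5,4

step 1: dequeue 6; queue=[0,1,2,3]; order=6
step 2: dequeue 0; queue=[1,2,3,5]; order=6,0
step 3: dequeue 1; queue=[2,3,5,4]; order=6,0,1
step 4: dequeue 2; queue=[3,5,4]; order=6,0,1,2
step 5: dequeue 3; queue=[5,4]; order=6,0,1,2,3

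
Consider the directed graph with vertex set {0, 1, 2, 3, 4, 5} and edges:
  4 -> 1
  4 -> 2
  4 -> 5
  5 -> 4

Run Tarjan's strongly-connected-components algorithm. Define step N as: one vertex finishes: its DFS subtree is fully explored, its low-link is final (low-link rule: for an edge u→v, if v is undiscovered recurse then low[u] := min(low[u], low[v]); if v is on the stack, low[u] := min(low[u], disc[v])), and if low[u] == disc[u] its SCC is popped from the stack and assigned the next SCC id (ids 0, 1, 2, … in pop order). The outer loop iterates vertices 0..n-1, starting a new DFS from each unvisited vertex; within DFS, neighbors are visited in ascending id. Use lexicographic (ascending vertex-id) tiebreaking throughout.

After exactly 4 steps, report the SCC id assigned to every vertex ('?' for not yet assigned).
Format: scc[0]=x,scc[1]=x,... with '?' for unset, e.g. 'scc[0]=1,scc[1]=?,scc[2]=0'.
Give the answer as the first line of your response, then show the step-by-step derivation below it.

scc[0]=0,scc[1]=1,scc[2]=2,scc[3]=3,scc[4]=?,scc[5]=?

step 1: low=(low[0]=0,low[1]=?,low[2]=?,low[3]=?,low[4]=?,low[5]=?); scc=(scc[0]=0,scc[1]=?,scc[2]=?,scc[3]=?,scc[4]=?,scc[5]=?)
step 2: low=(low[0]=0,low[1]=1,low[2]=?,low[3]=?,low[4]=?,low[5]=?); scc=(scc[0]=0,scc[1]=1,scc[2]=?,scc[3]=?,scc[4]=?,scc[5]=?)
step 3: low=(low[0]=0,low[1]=1,low[2]=2,low[3]=?,low[4]=?,low[5]=?); scc=(scc[0]=0,scc[1]=1,scc[2]=2,scc[3]=?,scc[4]=?,scc[5]=?)
step 4: low=(low[0]=0,low[1]=1,low[2]=2,low[3]=3,low[4]=?,low[5]=?); scc=(scc[0]=0,scc[1]=1,scc[2]=2,scc[3]=3,scc[4]=?,scc[5]=?)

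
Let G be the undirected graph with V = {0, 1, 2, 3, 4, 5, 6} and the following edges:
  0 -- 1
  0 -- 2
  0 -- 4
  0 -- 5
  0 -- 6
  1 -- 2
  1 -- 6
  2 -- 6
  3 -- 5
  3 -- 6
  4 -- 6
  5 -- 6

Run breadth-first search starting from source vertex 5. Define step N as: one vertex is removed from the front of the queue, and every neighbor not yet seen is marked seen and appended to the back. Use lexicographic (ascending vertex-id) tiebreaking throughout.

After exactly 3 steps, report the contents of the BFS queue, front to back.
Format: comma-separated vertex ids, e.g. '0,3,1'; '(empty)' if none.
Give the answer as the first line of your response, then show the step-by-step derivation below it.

6,1,2,4

step 1: dequeue 5; queue=[0,3,6]; order=5
step 2: dequeue 0; queue=[3,6,1,2,4]; order=5,0
step 3: dequeue 3; queue=[6,1,2,4]; order=5,0,3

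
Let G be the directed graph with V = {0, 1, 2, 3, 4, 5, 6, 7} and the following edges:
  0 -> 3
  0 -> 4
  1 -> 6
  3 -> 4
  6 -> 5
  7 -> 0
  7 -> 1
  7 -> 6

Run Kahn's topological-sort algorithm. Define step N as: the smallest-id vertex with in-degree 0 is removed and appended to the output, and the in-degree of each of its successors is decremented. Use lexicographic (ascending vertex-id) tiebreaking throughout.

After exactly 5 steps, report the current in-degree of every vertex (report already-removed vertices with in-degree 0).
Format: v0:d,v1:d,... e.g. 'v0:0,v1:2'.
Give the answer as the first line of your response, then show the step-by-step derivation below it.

v0:0,v1:0,v2:0,v3:0,v4:0,v5:1,v6:0,v7:0

step 1: output 2; order=[2]; indeg=(1,1,0,1,2,1,2,0)
step 2: output 7; order=[2,7]; indeg=(0,0,0,1,2,1,1,0)
step 3: output 0; order=[2,7,0]; indeg=(0,0,0,0,1,1,1,0)
step 4: output 1; order=[2,7,0,1]; indeg=(0,0,0,0,1,1,0,0)
step 5: output 3; order=[2,7,0,1,3]; indeg=(0,0,0,0,0,1,0,0)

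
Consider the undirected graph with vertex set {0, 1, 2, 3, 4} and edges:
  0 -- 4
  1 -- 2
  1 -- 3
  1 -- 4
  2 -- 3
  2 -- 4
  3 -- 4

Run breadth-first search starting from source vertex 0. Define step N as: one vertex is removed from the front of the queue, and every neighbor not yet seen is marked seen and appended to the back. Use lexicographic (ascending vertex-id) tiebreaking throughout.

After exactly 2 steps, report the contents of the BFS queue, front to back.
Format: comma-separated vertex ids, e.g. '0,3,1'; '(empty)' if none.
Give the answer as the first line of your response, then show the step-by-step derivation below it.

1,2,3

step 1: dequeue 0; queue=[4]; order=0
step 2: dequeue 4; queue=[1,2,3]; order=0,4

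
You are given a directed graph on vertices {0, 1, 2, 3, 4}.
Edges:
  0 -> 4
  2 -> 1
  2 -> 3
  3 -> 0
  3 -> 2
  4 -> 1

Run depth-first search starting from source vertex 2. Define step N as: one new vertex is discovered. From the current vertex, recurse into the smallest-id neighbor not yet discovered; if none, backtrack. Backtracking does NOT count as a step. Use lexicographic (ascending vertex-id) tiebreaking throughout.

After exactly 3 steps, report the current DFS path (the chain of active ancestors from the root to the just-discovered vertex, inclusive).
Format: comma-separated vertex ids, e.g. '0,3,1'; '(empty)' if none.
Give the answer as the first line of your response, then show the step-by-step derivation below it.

2,3

step 1: discover 2; path=2; order=2
step 2: discover 1; path=2>1; order=2,1
step 3: discover 3; path=2>3; order=2,1,3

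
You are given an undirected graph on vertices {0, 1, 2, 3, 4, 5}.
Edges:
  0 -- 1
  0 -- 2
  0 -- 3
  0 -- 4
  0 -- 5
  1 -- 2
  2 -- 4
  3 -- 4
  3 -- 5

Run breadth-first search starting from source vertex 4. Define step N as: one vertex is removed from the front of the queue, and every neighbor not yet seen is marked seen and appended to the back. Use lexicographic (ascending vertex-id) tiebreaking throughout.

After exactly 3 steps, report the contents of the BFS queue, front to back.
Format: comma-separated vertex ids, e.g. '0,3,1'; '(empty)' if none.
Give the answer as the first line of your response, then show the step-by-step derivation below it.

3,1,5

step 1: dequeue 4; queue=[0,2,3]; order=4
step 2: dequeue 0; queue=[2,3,1,5]; order=4,0
step 3: dequeue 2; queue=[3,1,5]; order=4,0,2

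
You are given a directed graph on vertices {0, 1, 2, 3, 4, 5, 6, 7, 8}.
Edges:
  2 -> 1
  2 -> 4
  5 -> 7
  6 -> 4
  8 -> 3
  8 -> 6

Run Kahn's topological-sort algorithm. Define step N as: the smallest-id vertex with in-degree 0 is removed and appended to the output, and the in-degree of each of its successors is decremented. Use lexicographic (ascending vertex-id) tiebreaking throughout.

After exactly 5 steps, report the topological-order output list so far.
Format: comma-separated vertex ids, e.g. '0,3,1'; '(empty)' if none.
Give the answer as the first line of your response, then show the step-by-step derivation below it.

0,2,1,5,7

step 1: output 0; order=[0]; indeg=(0,1,0,1,2,0,1,1,0)
step 2: output 2; order=[0,2]; indeg=(0,0,0,1,1,0,1,1,0)
step 3: output 1; order=[0,2,1]; indeg=(0,0,0,1,1,0,1,1,0)
step 4: output 5; order=[0,2,1,5]; indeg=(0,0,0,1,1,0,1,0,0)
step 5: output 7; order=[0,2,1,5,7]; indeg=(0,0,0,1,1,0,1,0,0)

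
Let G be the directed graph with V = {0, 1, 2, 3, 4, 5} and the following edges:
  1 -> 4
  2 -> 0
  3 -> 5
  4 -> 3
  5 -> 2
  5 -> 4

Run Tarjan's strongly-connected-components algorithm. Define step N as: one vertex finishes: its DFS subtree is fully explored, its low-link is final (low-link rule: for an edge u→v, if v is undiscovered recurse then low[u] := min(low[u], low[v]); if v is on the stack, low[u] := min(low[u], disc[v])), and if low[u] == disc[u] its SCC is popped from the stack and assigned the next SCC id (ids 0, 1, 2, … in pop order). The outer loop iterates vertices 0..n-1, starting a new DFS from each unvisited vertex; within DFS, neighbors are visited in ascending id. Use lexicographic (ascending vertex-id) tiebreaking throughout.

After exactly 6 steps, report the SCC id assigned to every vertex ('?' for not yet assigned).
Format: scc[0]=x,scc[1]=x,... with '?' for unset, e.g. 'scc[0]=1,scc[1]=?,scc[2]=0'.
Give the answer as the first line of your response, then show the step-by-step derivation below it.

scc[0]=0,scc[1]=3,scc[2]=1,scc[3]=2,scc[4]=2,scc[5]=2

step 1: low=(low[0]=0,low[1]=?,low[2]=?,low[3]=?,low[4]=?,low[5]=?); scc=(scc[0]=0,scc[1]=?,scc[2]=?,scc[3]=?,scc[4]=?,scc[5]=?)
step 2: low=(low[0]=0,low[1]=1,low[2]=5,low[3]=3,low[4]=2,low[5]=4); scc=(scc[0]=0,scc[1]=?,scc[2]=1,scc[3]=?,scc[4]=?,scc[5]=?)
step 3: low=(low[0]=0,low[1]=1,low[2]=5,low[3]=3,low[4]=2,low[5]=2); scc=(scc[0]=0,scc[1]=?,scc[2]=1,scc[3]=?,scc[4]=?,scc[5]=?)
step 4: low=(low[0]=0,low[1]=1,low[2]=5,low[3]=2,low[4]=2,low[5]=2); scc=(scc[0]=0,scc[1]=?,scc[2]=1,scc[3]=?,scc[4]=?,scc[5]=?)
step 5: low=(low[0]=0,low[1]=1,low[2]=5,low[3]=2,low[4]=2,low[5]=2); scc=(scc[0]=0,scc[1]=?,scc[2]=1,scc[3]=2,scc[4]=2,scc[5]=2)
step 6: low=(low[0]=0,low[1]=1,low[2]=5,low[3]=2,low[4]=2,low[5]=2); scc=(scc[0]=0,scc[1]=3,scc[2]=1,scc[3]=2,scc[4]=2,scc[5]=2)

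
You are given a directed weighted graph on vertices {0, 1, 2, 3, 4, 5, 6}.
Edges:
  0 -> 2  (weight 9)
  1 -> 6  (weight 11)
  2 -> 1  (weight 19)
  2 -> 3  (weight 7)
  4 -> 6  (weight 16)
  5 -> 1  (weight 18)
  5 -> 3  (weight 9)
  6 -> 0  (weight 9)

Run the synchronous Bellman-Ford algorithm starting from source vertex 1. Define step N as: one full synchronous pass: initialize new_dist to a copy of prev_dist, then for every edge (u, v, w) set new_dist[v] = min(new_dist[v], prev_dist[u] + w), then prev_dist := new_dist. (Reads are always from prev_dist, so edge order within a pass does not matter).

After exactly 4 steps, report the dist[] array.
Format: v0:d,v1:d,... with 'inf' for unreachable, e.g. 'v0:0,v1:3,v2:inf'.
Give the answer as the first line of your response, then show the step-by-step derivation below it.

v0:20,v1:0,v2:29,v3:36,v4:inf,v5:inf,v6:11

step 1: dist = v0:inf,v1:0,v2:inf,v3:inf,v4:inf,v5:inf,v6:11
step 2: dist = v0:20,v1:0,v2:inf,v3:inf,v4:inf,v5:inf,v6:11
step 3: dist = v0:20,v1:0,v2:29,v3:inf,v4:inf,v5:inf,v6:11
step 4: dist = v0:20,v1:0,v2:29,v3:36,v4:inf,v5:inf,v6:11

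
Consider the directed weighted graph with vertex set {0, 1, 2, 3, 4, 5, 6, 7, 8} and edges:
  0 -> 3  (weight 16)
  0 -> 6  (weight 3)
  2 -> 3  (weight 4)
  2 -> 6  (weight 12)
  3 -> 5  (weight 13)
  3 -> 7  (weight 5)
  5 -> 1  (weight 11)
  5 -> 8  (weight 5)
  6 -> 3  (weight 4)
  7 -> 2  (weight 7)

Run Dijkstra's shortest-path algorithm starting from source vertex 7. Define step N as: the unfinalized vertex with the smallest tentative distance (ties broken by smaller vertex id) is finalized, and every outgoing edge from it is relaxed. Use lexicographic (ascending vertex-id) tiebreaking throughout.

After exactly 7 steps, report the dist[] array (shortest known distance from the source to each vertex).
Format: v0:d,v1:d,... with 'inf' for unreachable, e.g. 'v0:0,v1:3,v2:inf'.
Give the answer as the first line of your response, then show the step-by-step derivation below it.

v0:inf,v1:35,v2:7,v3:11,v4:inf,v5:24,v6:19,v7:0,v8:29

step 1: dist = v0:inf,v1:inf,v2:7,v3:inf,v4:inf,v5:inf,v6:inf,v7:0,v8:inf
step 2: dist = v0:inf,v1:inf,v2:7,v3:11,v4:inf,v5:inf,v6:19,v7:0,v8:inf
step 3: dist = v0:inf,v1:inf,v2:7,v3:11,v4:inf,v5:24,v6:19,v7:0,v8:inf
step 4: dist = v0:inf,v1:inf,v2:7,v3:11,v4:inf,v5:24,v6:19,v7:0,v8:inf
step 5: dist = v0:inf,v1:35,v2:7,v3:11,v4:inf,v5:24,v6:19,v7:0,v8:29
step 6: dist = v0:inf,v1:35,v2:7,v3:11,v4:inf,v5:24,v6:19,v7:0,v8:29
step 7: dist = v0:inf,v1:35,v2:7,v3:11,v4:inf,v5:24,v6:19,v7:0,v8:29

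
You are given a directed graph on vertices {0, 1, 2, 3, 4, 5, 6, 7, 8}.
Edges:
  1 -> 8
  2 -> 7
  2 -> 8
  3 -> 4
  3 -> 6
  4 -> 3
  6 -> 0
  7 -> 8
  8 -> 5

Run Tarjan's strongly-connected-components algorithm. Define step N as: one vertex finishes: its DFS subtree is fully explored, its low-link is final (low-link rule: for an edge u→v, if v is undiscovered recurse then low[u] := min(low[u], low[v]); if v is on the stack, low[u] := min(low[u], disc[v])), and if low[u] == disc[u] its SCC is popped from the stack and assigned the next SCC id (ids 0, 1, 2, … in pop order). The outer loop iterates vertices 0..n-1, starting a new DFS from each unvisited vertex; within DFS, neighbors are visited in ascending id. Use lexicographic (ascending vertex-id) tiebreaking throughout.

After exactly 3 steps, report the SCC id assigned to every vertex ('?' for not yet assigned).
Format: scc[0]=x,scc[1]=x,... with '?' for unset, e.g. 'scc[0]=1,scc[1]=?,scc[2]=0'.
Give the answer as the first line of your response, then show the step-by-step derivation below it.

scc[0]=0,scc[1]=?,scc[2]=?,scc[3]=?,scc[4]=?,scc[5]=1,scc[6]=?,scc[7]=?,scc[8]=2

step 1: low=(low[0]=0,low[1]=?,low[2]=?,low[3]=?,low[4]=?,low[5]=?,low[6]=?,low[7]=?,low[8]=?); scc=(scc[0]=0,scc[1]=?,scc[2]=?,scc[3]=?,scc[4]=?,scc[5]=?,scc[6]=?,scc[7]=?,scc[8]=?)
step 2: low=(low[0]=0,low[1]=1,low[2]=?,low[3]=?,low[4]=?,low[5]=3,low[6]=?,low[7]=?,low[8]=2); scc=(scc[0]=0,scc[1]=?,scc[2]=?,scc[3]=?,scc[4]=?,scc[5]=1,scc[6]=?,scc[7]=?,scc[8]=?)
step 3: low=(low[0]=0,low[1]=1,low[2]=?,low[3]=?,low[4]=?,low[5]=3,low[6]=?,low[7]=?,low[8]=2); scc=(scc[0]=0,scc[1]=?,scc[2]=?,scc[3]=?,scc[4]=?,scc[5]=1,scc[6]=?,scc[7]=?,scc[8]=2)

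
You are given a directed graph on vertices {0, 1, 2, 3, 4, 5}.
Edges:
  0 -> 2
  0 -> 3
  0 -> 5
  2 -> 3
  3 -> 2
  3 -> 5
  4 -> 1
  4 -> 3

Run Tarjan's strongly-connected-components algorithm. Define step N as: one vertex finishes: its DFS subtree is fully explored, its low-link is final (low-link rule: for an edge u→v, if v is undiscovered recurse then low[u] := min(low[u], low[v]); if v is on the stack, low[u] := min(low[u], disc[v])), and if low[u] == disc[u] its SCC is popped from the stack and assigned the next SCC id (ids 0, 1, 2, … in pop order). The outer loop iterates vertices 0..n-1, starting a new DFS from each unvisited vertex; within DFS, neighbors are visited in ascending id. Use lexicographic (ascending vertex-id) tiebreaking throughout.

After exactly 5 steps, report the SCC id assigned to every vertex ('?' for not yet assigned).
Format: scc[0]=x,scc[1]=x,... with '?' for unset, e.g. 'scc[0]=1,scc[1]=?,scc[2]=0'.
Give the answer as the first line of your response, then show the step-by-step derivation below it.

scc[0]=2,scc[1]=3,scc[2]=1,scc[3]=1,scc[4]=?,scc[5]=0

step 1: low=(low[0]=0,low[1]=?,low[2]=1,low[3]=1,low[4]=?,low[5]=3); scc=(scc[0]=?,scc[1]=?,scc[2]=?,scc[3]=?,scc[4]=?,scc[5]=0)
step 2: low=(low[0]=0,low[1]=?,low[2]=1,low[3]=1,low[4]=?,low[5]=3); scc=(scc[0]=?,scc[1]=?,scc[2]=?,scc[3]=?,scc[4]=?,scc[5]=0)
step 3: low=(low[0]=0,low[1]=?,low[2]=1,low[3]=1,low[4]=?,low[5]=3); scc=(scc[0]=?,scc[1]=?,scc[2]=1,scc[3]=1,scc[4]=?,scc[5]=0)
step 4: low=(low[0]=0,low[1]=?,low[2]=1,low[3]=1,low[4]=?,low[5]=3); scc=(scc[0]=2,scc[1]=?,scc[2]=1,scc[3]=1,scc[4]=?,scc[5]=0)
step 5: low=(low[0]=0,low[1]=4,low[2]=1,low[3]=1,low[4]=?,low[5]=3); scc=(scc[0]=2,scc[1]=3,scc[2]=1,scc[3]=1,scc[4]=?,scc[5]=0)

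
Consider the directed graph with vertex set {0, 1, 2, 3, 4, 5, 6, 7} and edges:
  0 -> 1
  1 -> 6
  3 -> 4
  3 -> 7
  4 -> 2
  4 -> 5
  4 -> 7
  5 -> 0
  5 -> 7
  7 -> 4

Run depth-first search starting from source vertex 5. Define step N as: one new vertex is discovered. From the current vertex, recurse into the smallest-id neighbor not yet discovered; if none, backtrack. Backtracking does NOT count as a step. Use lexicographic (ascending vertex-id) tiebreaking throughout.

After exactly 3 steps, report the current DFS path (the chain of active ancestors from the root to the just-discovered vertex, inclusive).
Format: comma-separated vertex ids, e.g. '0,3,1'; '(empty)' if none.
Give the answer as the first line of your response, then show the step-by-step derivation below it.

5,0,1

step 1: discover 5; path=5; order=5
step 2: discover 0; path=5>0; order=5,0
step 3: discover 1; path=5>0>1; order=5,0,1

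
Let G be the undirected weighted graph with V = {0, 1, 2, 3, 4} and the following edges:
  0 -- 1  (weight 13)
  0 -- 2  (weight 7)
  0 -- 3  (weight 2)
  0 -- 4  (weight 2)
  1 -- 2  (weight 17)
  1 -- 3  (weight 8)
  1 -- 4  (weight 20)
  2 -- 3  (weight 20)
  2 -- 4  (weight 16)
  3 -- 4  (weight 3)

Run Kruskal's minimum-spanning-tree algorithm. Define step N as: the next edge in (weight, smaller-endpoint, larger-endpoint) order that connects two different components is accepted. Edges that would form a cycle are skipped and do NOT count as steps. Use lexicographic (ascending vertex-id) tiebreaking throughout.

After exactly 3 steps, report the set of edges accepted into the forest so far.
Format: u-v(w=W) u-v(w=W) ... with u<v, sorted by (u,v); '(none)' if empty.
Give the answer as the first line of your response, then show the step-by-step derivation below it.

0-2(w=7) 0-3(w=2) 0-4(w=2)

step 1: add edge 0-3 (w=2); MST = {0-3(w=2)}
step 2: add edge 0-4 (w=2); MST = {0-3(w=2) 0-4(w=2)}
step 3: add edge 0-2 (w=7); MST = {0-2(w=7) 0-3(w=2) 0-4(w=2)}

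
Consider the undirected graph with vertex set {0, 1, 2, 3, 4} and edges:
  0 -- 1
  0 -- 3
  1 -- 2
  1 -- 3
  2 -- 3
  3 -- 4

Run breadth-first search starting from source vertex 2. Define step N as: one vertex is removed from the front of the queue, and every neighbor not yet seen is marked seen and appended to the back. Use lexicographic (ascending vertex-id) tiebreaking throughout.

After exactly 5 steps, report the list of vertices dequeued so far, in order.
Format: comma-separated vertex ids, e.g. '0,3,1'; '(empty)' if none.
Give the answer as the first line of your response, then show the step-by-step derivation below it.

2,1,3,0,4

step 1: dequeue 2; queue=[1,3]; order=2
step 2: dequeue 1; queue=[3,0]; order=2,1
step 3: dequeue 3; queue=[0,4]; order=2,1,3
step 4: dequeue 0; queue=[4]; order=2,1,3,0
step 5: dequeue 4; queue=[(empty)]; order=2,1,3,0,4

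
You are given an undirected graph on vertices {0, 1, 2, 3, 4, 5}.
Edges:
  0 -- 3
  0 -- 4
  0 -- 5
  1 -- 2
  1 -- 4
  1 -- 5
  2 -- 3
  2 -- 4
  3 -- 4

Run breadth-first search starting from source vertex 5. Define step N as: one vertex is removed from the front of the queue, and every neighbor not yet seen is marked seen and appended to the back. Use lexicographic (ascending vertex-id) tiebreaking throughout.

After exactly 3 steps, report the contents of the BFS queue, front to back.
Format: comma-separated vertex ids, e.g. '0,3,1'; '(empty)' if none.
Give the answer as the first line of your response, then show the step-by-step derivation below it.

3,4,2

step 1: dequeue 5; queue=[0,1]; order=5
step 2: dequeue 0; queue=[1,3,4]; order=5,0
step 3: dequeue 1; queue=[3,4,2]; order=5,0,1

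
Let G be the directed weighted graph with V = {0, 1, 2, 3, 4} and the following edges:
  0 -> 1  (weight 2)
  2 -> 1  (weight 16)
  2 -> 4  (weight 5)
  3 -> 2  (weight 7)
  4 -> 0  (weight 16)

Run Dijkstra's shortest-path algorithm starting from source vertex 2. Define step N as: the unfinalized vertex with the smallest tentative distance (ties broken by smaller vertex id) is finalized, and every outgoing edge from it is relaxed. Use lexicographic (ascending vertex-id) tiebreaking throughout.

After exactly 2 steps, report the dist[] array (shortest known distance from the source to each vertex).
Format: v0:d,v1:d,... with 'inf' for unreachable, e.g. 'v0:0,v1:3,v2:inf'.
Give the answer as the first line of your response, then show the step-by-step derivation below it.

v0:21,v1:16,v2:0,v3:inf,v4:5

step 1: dist = v0:inf,v1:16,v2:0,v3:inf,v4:5
step 2: dist = v0:21,v1:16,v2:0,v3:inf,v4:5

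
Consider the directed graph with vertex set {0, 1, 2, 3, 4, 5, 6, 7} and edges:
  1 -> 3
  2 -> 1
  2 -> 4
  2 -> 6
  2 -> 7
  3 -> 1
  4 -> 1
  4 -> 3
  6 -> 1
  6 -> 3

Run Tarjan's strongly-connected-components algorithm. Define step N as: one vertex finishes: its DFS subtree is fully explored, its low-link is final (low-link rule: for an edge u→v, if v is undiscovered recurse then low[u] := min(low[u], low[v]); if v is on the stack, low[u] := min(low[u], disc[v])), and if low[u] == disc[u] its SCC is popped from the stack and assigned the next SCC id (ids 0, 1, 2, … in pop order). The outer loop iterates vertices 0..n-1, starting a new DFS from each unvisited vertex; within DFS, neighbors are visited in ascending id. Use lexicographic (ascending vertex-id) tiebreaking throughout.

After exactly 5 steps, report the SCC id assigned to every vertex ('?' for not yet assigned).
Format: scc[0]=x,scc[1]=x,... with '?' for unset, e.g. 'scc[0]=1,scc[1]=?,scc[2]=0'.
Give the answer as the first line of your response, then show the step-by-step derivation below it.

scc[0]=0,scc[1]=1,scc[2]=?,scc[3]=1,scc[4]=2,scc[5]=?,scc[6]=3,scc[7]=?

step 1: low=(low[0]=0,low[1]=?,low[2]=?,low[3]=?,low[4]=?,low[5]=?,low[6]=?,low[7]=?); scc=(scc[0]=0,scc[1]=?,scc[2]=?,scc[3]=?,scc[4]=?,scc[5]=?,scc[6]=?,scc[7]=?)
step 2: low=(low[0]=0,low[1]=1,low[2]=?,low[3]=1,low[4]=?,low[5]=?,low[6]=?,low[7]=?); scc=(scc[0]=0,scc[1]=?,scc[2]=?,scc[3]=?,scc[4]=?,scc[5]=?,scc[6]=?,scc[7]=?)
step 3: low=(low[0]=0,low[1]=1,low[2]=?,low[3]=1,low[4]=?,low[5]=?,low[6]=?,low[7]=?); scc=(scc[0]=0,scc[1]=1,scc[2]=?,scc[3]=1,scc[4]=?,scc[5]=?,scc[6]=?,scc[7]=?)
step 4: low=(low[0]=0,low[1]=1,low[2]=3,low[3]=1,low[4]=4,low[5]=?,low[6]=?,low[7]=?); scc=(scc[0]=0,scc[1]=1,scc[2]=?,scc[3]=1,scc[4]=2,scc[5]=?,scc[6]=?,scc[7]=?)
step 5: low=(low[0]=0,low[1]=1,low[2]=3,low[3]=1,low[4]=4,low[5]=?,low[6]=5,low[7]=?); scc=(scc[0]=0,scc[1]=1,scc[2]=?,scc[3]=1,scc[4]=2,scc[5]=?,scc[6]=3,scc[7]=?)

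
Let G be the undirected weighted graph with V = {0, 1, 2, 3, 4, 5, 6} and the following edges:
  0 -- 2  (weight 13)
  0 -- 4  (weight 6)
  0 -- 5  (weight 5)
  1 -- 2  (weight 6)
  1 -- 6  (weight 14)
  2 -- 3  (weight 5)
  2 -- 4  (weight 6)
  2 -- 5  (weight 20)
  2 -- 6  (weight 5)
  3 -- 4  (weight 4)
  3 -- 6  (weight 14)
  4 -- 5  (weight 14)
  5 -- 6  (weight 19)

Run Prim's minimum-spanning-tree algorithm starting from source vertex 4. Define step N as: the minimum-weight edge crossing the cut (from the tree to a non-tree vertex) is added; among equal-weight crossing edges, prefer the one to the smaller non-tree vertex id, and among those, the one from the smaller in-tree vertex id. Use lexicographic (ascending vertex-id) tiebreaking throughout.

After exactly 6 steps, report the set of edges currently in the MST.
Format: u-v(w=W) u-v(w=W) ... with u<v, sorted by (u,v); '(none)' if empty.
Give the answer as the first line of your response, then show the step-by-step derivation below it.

0-4(w=6) 0-5(w=5) 1-2(w=6) 2-3(w=5) 2-6(w=5) 3-4(w=4)

step 1: add edge 3-4 (w=4); MST = {3-4(w=4)}
step 2: add edge 2-3 (w=5); MST = {2-3(w=5) 3-4(w=4)}
step 3: add edge 2-6 (w=5); MST = {2-3(w=5) 2-6(w=5) 3-4(w=4)}
step 4: add edge 0-4 (w=6); MST = {0-4(w=6) 2-3(w=5) 2-6(w=5) 3-4(w=4)}
step 5: add edge 0-5 (w=5); MST = {0-4(w=6) 0-5(w=5) 2-3(w=5) 2-6(w=5) 3-4(w=4)}
step 6: add edge 1-2 (w=6); MST = {0-4(w=6) 0-5(w=5) 1-2(w=6) 2-3(w=5) 2-6(w=5) 3-4(w=4)}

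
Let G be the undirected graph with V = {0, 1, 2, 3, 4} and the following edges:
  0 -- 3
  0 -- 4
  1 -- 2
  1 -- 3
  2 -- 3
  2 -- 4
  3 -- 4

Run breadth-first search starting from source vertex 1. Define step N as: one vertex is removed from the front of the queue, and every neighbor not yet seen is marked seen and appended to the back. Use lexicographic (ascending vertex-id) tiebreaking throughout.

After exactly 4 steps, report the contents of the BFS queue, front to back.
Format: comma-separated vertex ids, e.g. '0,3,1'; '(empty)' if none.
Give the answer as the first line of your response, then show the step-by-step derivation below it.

0

step 1: dequeue 1; queue=[2,3]; order=1
step 2: dequeue 2; queue=[3,4]; order=1,2
step 3: dequeue 3; queue=[4,0]; order=1,2,3
step 4: dequeue 4; queue=[0]; order=1,2,3,4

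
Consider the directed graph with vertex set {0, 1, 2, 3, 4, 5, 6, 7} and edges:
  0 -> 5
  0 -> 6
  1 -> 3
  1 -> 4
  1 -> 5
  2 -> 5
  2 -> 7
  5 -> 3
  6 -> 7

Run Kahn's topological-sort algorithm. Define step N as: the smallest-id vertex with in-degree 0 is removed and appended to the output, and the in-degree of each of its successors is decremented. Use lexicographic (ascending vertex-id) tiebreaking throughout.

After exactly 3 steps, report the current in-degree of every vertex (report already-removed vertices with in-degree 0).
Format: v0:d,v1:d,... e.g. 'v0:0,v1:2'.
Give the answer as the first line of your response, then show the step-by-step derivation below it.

v0:0,v1:0,v2:0,v3:1,v4:0,v5:0,v6:0,v7:1

step 1: output 0; order=[0]; indeg=(0,0,0,2,1,2,0,2)
step 2: output 1; order=[0,1]; indeg=(0,0,0,1,0,1,0,2)
step 3: output 2; order=[0,1,2]; indeg=(0,0,0,1,0,0,0,1)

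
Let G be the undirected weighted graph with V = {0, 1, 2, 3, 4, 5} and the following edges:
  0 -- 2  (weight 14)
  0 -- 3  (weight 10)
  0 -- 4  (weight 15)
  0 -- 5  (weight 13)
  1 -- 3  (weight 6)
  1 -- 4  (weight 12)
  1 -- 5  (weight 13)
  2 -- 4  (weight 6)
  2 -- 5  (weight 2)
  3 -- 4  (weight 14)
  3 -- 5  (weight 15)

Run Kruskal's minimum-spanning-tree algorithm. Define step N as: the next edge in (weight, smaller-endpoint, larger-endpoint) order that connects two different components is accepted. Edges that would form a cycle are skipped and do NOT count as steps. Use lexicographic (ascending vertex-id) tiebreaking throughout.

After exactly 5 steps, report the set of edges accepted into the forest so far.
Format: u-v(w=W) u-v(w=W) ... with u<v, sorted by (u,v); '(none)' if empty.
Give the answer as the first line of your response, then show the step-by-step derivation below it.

0-3(w=10) 1-3(w=6) 1-4(w=12) 2-4(w=6) 2-5(w=2)

step 1: add edge 2-5 (w=2); MST = {2-5(w=2)}
step 2: add edge 1-3 (w=6); MST = {1-3(w=6) 2-5(w=2)}
step 3: add edge 2-4 (w=6); MST = {1-3(w=6) 2-4(w=6) 2-5(w=2)}
step 4: add edge 0-3 (w=10); MST = {0-3(w=10) 1-3(w=6) 2-4(w=6) 2-5(w=2)}
step 5: add edge 1-4 (w=12); MST = {0-3(w=10) 1-3(w=6) 1-4(w=12) 2-4(w=6) 2-5(w=2)}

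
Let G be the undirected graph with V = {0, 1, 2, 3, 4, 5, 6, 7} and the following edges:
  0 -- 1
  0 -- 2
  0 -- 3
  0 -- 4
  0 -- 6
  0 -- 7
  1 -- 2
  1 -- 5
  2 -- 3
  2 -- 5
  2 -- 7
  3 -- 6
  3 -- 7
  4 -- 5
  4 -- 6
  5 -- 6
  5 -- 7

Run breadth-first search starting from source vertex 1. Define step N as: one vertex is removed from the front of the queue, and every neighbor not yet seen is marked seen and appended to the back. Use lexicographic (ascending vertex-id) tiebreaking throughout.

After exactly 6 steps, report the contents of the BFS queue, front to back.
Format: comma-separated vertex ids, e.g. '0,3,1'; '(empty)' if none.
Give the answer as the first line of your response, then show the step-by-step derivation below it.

6,7

step 1: dequeue 1; queue=[0,2,5]; order=1
step 2: dequeue 0; queue=[2,5,3,4,6,7]; order=1,0
step 3: dequeue 2; queue=[5,3,4,6,7]; order=1,0,2
step 4: dequeue 5; queue=[3,4,6,7]; order=1,0,2,5
step 5: dequeue 3; queue=[4,6,7]; order=1,0,2,5,3
step 6: dequeue 4; queue=[6,7]; order=1,0,2,5,3,4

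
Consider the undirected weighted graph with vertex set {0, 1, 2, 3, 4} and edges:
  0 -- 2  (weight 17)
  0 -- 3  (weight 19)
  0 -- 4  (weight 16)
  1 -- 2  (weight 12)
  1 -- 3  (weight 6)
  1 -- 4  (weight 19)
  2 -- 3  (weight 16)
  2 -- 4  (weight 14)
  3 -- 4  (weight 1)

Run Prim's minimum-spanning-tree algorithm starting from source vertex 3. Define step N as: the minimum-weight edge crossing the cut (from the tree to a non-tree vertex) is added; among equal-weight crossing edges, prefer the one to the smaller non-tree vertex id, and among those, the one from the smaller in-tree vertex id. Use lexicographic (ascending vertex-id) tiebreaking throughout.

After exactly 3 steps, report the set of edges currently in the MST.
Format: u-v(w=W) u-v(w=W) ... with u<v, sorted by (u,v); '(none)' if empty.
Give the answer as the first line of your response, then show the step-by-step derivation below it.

1-2(w=12) 1-3(w=6) 3-4(w=1)

step 1: add edge 3-4 (w=1); MST = {3-4(w=1)}
step 2: add edge 1-3 (w=6); MST = {1-3(w=6) 3-4(w=1)}
step 3: add edge 1-2 (w=12); MST = {1-2(w=12) 1-3(w=6) 3-4(w=1)}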